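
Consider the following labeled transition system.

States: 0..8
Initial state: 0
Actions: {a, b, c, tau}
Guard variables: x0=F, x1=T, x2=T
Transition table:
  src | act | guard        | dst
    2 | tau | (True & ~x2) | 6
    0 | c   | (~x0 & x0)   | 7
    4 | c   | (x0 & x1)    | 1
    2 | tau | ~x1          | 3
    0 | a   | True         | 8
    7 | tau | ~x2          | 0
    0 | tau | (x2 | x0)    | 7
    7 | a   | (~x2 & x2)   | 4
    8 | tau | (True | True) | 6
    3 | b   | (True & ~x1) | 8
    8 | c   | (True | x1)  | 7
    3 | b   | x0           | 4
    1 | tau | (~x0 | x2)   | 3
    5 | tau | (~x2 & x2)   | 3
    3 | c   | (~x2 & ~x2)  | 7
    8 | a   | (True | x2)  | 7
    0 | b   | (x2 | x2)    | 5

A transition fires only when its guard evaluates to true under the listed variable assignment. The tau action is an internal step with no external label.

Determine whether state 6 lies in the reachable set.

Answer: REACHABLE

Trace:
After dropping false guards: 7 live edges.
L0 = {0}
L1 = {5,7,8}  cumulative {0,5,7,8}
L2 = {6}  cumulative {0,5,6,7,8}
Reach set: {0,5,6,7,8}
Path to 6: a·tau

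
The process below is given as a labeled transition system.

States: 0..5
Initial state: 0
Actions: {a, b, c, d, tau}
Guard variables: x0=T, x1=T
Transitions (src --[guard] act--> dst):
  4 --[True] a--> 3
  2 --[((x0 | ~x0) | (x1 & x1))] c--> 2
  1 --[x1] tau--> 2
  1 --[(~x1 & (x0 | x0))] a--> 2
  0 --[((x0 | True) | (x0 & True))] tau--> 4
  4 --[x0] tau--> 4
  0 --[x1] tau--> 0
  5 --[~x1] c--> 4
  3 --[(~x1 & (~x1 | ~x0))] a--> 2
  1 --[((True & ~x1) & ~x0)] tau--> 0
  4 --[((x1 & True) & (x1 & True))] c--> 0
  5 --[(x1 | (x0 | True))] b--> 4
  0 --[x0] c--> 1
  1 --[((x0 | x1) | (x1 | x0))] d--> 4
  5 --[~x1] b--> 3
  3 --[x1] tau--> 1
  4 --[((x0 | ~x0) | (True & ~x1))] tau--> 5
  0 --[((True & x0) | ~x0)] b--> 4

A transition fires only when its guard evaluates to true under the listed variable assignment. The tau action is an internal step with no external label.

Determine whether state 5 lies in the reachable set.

13 transition(s) survive guard evaluation.
L0 = {0}
L1 = {1,4}  cumulative {0,1,4}
L2 = {2,3,5}  cumulative {0,1,2,3,4,5}
Reachable = {0,1,2,3,4,5}
witness 5: tau·tau

Answer: REACHABLE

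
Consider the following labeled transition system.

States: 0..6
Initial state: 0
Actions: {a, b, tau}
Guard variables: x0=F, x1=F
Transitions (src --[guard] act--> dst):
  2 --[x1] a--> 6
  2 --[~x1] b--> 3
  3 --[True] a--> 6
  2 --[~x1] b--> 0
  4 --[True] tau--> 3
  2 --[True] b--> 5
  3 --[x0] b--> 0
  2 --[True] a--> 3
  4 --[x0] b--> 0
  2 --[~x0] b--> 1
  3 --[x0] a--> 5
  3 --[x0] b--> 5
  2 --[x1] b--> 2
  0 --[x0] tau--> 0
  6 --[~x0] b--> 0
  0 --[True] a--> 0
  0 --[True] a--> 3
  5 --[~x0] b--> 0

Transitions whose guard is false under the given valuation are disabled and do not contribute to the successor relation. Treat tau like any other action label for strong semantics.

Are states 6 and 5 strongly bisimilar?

Answer: BISIMILAR

Working:
Refine partition for ~:
  round 0: {{0,1,2,3,4,5,6}}
  round 1: {{0,3},{1},{2},{4},{5,6}}
  round 2: {{0},{1},{2},{3},{4},{5,6}}
stable after 3 split(s): 6 block(s)
6∈{5,6}, 5∈{5,6}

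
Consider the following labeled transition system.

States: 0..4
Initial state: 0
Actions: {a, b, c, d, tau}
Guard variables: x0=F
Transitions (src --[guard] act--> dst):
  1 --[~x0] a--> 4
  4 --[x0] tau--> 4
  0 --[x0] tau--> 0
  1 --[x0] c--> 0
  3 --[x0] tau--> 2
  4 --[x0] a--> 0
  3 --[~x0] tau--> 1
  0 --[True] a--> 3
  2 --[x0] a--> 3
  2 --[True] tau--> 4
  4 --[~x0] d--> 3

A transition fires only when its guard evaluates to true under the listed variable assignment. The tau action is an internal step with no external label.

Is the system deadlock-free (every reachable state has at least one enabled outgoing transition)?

Answer: DEADLOCK-FREE

Working:
R = {0,1,3,4}
  0: a→3  [1 out]
  1: a→4  [1 out]
  3: tau→1  [1 out]
  4: d→3  [1 out]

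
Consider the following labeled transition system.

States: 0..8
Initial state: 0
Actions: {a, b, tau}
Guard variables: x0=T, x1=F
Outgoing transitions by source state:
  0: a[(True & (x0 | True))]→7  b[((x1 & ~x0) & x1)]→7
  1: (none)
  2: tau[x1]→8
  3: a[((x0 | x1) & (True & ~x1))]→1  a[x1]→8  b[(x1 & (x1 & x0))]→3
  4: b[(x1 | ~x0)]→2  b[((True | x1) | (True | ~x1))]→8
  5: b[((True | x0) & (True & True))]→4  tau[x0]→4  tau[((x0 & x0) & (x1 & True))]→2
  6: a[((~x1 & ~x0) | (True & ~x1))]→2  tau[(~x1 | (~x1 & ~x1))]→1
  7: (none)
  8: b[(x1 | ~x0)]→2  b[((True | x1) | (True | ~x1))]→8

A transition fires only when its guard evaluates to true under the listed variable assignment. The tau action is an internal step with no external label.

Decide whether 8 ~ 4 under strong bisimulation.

Bisimulation quotient by refinement:
  π0 = {{0,1,2,3,4,5,6,7,8}}
  π1 = {{0,3},{1,2,7},{4,8},{5},{6}}
stable after 2 split(s): 5 block(s)
8∈{4,8}, 4∈{4,8}

Answer: BISIMILAR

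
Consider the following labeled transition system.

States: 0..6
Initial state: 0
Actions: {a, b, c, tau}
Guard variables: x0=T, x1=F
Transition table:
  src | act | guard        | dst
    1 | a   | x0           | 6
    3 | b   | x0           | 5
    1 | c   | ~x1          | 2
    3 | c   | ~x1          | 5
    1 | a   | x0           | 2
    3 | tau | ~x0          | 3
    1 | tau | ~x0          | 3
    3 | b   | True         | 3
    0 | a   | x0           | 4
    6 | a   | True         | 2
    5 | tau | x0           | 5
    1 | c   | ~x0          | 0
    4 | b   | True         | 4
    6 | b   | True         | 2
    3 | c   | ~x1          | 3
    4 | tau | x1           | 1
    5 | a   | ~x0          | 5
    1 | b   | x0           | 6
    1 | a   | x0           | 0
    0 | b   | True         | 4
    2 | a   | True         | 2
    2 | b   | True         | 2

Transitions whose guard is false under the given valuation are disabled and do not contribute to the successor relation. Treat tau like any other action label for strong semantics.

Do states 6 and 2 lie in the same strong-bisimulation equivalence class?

Answer: BISIMILAR

Working:
Bisimulation quotient by refinement:
  round 0: {{0,1,2,3,4,5,6}}
  round 1: {{0,2,6},{1},{3},{4},{5}}
  round 2: {{0},{1},{2,6},{3},{4},{5}}
6 equivalence class(es) (converged in 3)
[6]={2,6}  [2]={2,6}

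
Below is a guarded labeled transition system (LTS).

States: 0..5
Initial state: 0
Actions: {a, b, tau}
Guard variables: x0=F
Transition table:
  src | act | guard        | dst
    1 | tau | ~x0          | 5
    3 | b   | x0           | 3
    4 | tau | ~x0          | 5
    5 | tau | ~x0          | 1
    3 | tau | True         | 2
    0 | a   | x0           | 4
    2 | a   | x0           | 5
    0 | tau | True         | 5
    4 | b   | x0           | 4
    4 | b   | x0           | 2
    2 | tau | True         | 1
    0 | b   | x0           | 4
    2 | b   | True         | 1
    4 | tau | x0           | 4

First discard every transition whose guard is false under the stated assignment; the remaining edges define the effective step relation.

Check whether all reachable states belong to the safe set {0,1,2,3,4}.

Answer: INVARIANT VIOLATED at state 5

Working:
Safe = {0,1,2,3,4}
R = {0,1,5}
  0: ok
  1: ok
  5: outside
reach 5 via tau — violates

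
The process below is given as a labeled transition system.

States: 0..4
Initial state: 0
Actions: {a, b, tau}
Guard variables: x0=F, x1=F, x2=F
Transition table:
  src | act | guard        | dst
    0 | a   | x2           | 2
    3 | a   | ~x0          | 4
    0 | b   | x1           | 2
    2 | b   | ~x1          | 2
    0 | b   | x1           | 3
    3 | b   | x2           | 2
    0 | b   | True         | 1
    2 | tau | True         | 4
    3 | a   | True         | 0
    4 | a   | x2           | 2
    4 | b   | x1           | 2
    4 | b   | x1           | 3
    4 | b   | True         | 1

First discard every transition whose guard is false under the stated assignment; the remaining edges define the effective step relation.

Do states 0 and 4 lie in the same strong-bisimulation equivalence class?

Answer: BISIMILAR

Working:
Refine partition for ~:
  P[0] = {{0,1,2,3,4}}
  P[1] = {{0,4},{1},{2},{3}}
stable after 2 split(s): 4 block(s)
[0]={0,4}  [4]={0,4}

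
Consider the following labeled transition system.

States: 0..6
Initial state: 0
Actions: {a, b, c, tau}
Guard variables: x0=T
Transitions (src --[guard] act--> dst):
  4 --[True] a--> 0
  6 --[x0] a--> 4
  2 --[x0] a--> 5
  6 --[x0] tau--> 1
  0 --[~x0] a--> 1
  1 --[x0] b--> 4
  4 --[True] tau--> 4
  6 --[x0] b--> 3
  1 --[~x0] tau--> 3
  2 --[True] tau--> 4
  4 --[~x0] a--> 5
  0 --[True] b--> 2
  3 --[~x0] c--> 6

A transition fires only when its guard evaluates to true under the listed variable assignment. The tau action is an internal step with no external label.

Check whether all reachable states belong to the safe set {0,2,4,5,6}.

Answer: INVARIANT HOLDS

Trace:
Safe = {0,2,4,5,6}
Reachable = {0,2,4,5}
  0: ✓
  2: ✓
  4: ✓
  5: ✓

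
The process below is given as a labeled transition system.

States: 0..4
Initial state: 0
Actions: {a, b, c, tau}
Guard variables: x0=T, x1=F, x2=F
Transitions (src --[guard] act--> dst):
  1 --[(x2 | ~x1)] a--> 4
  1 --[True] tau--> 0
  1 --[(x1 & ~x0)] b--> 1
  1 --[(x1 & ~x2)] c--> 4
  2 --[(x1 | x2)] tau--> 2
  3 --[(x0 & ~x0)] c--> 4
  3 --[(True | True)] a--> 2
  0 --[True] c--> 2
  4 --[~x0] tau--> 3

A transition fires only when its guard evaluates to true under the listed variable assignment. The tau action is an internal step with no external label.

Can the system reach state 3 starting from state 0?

After dropping false guards: 4 live edges.
Layer 0: {0}
Layer 1: {2}  total {0,2}
Reachable = {0,2}

Answer: UNREACHABLE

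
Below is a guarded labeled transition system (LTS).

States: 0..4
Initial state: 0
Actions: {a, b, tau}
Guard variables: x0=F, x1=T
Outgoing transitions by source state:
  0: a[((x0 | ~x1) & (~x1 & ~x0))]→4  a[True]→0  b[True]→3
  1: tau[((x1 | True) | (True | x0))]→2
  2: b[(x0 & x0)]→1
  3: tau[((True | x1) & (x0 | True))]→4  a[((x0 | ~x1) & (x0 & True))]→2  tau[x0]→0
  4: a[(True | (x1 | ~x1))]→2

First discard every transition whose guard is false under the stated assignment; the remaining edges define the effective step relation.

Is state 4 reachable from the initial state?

Guard filter leaves 5 enabled edge(s).
L0 = {0}
L1 = {3}  now seen {0,3}
L2 = {4}  now seen {0,3,4}
L3 = {2}  now seen {0,2,3,4}
Reachable = {0,2,3,4}
Path to 4: b·tau

Answer: REACHABLE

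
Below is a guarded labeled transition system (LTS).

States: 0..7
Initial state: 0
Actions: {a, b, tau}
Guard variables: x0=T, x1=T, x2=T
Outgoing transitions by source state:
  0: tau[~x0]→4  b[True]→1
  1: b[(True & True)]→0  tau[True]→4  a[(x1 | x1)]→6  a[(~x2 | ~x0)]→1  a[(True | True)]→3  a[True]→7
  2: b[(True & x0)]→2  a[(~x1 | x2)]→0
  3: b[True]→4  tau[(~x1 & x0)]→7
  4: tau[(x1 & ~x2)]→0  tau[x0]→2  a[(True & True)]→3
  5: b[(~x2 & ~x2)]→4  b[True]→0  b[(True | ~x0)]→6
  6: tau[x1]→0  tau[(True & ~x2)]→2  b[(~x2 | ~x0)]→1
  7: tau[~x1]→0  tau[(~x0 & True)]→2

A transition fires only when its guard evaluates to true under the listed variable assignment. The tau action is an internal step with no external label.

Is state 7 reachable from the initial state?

After dropping false guards: 14 live edges.
depth 0: {0}
depth 1: {1}  total {0,1}
depth 2: {3,4,6,7}  total {0,1,3,4,6,7}
depth 3: {2}  total {0,1,2,3,4,6,7}
Reach set: {0,1,2,3,4,6,7}
Path to 7: b·a

Answer: REACHABLE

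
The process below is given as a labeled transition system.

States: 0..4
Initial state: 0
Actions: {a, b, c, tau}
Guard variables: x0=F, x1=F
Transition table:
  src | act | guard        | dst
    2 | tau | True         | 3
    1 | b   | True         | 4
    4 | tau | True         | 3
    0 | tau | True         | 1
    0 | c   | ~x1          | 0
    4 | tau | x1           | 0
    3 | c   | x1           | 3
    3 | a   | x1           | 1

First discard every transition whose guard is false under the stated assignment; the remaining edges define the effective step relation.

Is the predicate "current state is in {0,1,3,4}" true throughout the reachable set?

Answer: INVARIANT HOLDS

Working:
Safe = {0,1,3,4}
R = {0,1,3,4}
  0: ✓
  1: ✓
  3: ✓
  4: ✓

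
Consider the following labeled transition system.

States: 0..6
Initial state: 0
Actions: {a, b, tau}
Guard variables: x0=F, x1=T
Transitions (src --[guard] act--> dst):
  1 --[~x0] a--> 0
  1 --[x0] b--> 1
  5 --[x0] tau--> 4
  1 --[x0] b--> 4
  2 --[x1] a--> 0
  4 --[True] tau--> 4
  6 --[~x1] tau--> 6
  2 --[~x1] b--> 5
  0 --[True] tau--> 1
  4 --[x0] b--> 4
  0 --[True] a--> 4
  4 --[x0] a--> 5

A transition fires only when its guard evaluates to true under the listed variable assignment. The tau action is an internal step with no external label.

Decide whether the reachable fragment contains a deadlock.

Reachable = {0,1,4}
  0: a→4  tau→1  [deg 2]
  1: a→0  [deg 1]
  4: tau→4  [deg 1]

Answer: DEADLOCK-FREE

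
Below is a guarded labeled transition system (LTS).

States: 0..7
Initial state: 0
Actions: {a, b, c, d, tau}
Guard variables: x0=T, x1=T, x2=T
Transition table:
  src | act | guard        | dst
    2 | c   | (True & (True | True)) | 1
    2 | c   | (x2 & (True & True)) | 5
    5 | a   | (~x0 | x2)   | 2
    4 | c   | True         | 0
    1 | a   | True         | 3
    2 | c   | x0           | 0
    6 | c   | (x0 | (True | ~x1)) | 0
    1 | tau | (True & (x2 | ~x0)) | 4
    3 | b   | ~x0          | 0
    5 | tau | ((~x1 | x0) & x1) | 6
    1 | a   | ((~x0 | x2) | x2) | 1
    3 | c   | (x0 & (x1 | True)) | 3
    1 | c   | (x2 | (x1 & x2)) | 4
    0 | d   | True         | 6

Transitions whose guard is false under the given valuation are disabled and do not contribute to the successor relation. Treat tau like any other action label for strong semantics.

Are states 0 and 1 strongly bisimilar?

Answer: NOT BISIMILAR

Analysis:
Refine partition for ~:
  P[0] = {{0,1,2,3,4,5,6,7}}
  P[1] = {{0},{1},{2,3,4,6},{5},{7}}
  P[2] = {{0},{1},{2},{3},{4,6},{5},{7}}
Fixed point at round 3; 7 class(es).
[0]={0}  [1]={1}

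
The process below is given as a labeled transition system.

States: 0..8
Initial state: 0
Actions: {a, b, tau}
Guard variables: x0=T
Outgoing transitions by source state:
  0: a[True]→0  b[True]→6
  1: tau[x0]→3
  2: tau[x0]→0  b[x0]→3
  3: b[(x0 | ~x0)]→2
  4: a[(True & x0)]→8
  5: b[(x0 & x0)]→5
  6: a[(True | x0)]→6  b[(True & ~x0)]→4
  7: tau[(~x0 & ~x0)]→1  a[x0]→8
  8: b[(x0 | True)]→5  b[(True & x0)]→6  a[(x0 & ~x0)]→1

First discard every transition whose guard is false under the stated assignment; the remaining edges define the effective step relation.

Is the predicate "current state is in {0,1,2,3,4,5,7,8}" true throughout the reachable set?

Answer: INVARIANT VIOLATED at state 6

Trace:
Safe = {0,1,2,3,4,5,7,8}
R = {0,6}
  0: safe
  6: VIOLATES
counterexample path to 6: b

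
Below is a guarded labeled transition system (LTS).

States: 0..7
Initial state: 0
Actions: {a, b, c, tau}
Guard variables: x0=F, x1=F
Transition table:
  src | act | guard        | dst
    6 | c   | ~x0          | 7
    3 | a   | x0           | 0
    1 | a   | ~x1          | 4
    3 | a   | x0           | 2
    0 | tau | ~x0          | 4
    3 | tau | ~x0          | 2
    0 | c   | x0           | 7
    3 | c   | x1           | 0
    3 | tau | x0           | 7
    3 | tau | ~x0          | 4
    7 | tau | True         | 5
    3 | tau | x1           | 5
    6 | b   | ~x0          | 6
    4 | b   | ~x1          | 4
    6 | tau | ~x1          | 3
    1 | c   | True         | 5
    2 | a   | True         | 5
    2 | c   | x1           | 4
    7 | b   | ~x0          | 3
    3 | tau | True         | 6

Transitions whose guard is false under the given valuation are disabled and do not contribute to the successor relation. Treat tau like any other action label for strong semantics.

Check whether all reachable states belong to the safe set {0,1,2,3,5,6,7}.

Safe = {0,1,2,3,5,6,7}
Reachable = {0,4}
  0: ✓
  4: outside
witness against invariant: tau → 4

Answer: INVARIANT VIOLATED at state 4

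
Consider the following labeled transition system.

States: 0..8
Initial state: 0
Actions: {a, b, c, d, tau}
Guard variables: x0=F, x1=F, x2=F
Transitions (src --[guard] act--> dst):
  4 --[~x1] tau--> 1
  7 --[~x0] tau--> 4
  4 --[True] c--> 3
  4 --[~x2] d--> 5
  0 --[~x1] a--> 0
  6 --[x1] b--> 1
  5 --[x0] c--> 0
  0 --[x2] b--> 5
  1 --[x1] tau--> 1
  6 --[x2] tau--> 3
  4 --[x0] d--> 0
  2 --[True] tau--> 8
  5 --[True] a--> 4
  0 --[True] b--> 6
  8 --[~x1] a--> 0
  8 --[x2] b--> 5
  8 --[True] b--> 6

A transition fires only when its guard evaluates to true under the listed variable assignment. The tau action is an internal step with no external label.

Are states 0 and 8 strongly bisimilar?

Refine partition for ~:
  round 0: {{0,1,2,3,4,5,6,7,8}}
  round 1: {{0,8},{1,3,6},{2,7},{4},{5}}
  round 2: {{0,8},{1,3,6},{2},{4},{5},{7}}
stable after 3 split(s): 6 block(s)
[0]={0,8}  [8]={0,8}

Answer: BISIMILAR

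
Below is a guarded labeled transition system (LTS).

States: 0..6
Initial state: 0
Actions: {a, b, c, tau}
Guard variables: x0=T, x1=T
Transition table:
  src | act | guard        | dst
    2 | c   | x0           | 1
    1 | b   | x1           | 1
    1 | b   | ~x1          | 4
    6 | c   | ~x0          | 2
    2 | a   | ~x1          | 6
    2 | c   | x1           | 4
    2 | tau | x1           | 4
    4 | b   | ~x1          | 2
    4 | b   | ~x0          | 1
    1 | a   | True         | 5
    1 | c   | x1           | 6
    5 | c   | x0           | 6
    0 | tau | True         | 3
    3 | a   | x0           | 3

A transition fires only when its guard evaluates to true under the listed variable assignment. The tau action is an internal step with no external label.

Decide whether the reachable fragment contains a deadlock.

R = {0,3}
  0: tau→3  [1 exit(s)]
  3: a→3  [1 exit(s)]

Answer: DEADLOCK-FREE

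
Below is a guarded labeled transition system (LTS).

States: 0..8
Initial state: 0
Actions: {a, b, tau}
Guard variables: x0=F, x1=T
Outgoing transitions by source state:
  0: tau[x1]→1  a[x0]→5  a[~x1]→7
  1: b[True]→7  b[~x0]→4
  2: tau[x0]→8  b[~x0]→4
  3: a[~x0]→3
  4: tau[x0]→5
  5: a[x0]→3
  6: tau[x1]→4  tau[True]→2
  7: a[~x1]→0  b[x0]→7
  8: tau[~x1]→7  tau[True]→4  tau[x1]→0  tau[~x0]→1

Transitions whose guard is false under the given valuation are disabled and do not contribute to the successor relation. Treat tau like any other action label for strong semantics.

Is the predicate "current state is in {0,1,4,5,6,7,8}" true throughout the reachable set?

Allowed set {0,1,4,5,6,7,8}
R = {0,1,4,7}
  0: ✓
  1: ✓
  4: ✓
  7: ✓

Answer: INVARIANT HOLDS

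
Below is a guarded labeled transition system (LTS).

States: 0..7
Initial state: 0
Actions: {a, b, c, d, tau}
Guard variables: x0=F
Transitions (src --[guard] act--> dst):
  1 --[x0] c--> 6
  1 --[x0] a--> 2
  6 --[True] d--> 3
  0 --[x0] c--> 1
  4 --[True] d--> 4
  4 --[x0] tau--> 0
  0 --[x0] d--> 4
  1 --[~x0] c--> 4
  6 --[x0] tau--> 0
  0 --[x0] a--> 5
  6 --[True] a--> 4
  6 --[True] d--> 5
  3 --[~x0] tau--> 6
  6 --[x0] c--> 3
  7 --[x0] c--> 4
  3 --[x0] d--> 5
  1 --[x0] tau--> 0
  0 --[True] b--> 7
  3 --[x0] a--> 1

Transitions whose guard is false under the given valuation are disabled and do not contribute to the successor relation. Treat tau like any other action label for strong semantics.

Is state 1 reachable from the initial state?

Answer: UNREACHABLE

Analysis:
7 transition(s) survive guard evaluation.
depth 0: {0}
depth 1: {7}  total {0,7}
Reach set: {0,7}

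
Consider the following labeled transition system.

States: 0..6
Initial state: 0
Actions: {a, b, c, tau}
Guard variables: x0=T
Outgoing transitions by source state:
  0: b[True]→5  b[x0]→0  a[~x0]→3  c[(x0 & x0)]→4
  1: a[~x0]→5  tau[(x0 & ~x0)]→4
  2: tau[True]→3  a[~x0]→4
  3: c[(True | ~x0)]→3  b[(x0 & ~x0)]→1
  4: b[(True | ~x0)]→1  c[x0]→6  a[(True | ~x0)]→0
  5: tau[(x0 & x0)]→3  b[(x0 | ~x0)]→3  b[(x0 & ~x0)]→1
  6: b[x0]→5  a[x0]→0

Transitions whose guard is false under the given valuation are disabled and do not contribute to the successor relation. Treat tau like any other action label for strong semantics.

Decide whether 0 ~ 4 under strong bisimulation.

Refine partition for ~:
  π0 = {{0,1,2,3,4,5,6}}
  π1 = {{0},{1},{2},{3},{4},{5},{6}}
Fixed point at round 2; 7 class(es).
[0]={0}  [4]={4}

Answer: NOT BISIMILAR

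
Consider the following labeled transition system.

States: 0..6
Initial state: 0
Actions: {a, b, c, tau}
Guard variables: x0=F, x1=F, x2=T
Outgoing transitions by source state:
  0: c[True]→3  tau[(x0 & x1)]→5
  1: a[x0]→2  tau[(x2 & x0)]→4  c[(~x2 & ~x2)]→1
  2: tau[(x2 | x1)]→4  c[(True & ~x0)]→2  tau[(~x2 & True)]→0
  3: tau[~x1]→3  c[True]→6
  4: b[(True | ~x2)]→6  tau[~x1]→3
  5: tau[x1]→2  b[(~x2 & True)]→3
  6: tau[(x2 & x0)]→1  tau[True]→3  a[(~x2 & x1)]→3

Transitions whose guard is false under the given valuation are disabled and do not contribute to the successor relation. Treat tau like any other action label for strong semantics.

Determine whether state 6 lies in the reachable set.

After dropping false guards: 8 live edges.
Layer 0: {0}
Layer 1: {3}  total {0,3}
Layer 2: {6}  total {0,3,6}
Reach set: {0,3,6}
trace reaching 6: c·c

Answer: REACHABLE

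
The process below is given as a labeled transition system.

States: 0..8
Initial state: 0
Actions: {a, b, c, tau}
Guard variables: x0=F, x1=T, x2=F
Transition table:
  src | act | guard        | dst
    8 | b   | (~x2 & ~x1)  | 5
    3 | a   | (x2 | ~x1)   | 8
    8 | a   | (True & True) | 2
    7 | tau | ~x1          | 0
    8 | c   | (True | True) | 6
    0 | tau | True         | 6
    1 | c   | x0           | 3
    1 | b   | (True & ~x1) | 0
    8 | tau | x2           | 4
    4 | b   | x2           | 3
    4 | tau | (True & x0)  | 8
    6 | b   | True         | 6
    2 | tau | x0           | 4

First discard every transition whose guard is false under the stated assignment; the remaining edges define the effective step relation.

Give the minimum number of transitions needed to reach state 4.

Layered search for 4:
  Layer 0: {0}
  Layer 1: {6}
4 never appears.

Answer: UNREACHABLE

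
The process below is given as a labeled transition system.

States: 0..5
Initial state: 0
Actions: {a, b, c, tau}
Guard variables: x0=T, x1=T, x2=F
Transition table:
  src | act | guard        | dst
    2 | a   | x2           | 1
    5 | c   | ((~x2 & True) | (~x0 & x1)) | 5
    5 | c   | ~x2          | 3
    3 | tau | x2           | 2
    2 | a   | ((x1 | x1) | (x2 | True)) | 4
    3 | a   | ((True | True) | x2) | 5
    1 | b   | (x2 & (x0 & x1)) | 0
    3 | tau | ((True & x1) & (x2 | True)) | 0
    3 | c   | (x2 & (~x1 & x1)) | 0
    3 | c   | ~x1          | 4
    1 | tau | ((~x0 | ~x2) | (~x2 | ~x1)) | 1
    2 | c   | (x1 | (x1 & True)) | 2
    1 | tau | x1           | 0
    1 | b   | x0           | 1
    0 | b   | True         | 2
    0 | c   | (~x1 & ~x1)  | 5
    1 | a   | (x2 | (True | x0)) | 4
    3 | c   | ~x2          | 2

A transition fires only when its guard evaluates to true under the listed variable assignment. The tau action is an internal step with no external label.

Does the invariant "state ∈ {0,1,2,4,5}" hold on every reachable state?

Safe = {0,1,2,4,5}
Reach set: {0,2,4}
  0: ✓
  2: ✓
  4: ✓

Answer: INVARIANT HOLDS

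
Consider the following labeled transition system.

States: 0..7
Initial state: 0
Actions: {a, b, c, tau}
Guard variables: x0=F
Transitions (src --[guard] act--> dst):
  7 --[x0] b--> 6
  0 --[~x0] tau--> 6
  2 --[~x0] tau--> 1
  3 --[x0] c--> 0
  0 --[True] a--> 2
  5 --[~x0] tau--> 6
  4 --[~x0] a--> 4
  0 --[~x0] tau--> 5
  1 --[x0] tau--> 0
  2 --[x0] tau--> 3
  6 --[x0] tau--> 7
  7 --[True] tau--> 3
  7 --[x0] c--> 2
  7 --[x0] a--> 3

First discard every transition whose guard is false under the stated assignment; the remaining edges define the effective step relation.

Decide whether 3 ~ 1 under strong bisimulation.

Answer: BISIMILAR

Working:
Compute ~ classes (split until stable):
  round 0: {{0,1,2,3,4,5,6,7}}
  round 1: {{0},{1,3,6},{2,5,7},{4}}
Fixed point at round 2; 4 class(es).
3∈{1,3,6}, 1∈{1,3,6}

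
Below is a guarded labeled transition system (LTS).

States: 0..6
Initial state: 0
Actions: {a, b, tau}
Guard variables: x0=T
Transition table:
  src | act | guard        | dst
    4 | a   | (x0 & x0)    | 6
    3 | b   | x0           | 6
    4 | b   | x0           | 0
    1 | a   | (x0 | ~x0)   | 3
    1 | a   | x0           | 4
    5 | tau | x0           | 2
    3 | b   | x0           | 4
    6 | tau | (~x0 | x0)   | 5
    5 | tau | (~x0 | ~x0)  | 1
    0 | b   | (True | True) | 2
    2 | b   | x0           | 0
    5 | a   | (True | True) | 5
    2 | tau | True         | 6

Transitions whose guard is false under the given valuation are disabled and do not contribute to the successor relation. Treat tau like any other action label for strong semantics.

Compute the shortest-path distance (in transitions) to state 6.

BFS to 6:
  Layer 0: {0}
  Layer 1: {2}
  Layer 2: {6}
6 enters at depth 2; path b·tau

Answer: 2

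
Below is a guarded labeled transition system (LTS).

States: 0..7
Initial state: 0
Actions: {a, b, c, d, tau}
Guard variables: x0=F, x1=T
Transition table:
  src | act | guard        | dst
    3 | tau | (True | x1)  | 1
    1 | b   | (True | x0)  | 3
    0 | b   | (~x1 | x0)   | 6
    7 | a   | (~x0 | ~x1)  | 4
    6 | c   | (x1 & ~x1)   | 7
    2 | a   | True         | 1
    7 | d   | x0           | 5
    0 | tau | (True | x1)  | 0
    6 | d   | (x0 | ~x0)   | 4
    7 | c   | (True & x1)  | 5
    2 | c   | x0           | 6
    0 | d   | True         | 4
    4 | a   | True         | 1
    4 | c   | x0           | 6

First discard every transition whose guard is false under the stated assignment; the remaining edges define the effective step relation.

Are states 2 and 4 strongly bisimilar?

Bisimulation quotient by refinement:
  π0 = {{0,1,2,3,4,5,6,7}}
  π1 = {{0},{1},{2,4},{3},{5},{6},{7}}
7 equivalence class(es) (converged in 2)
2∈{2,4}, 4∈{2,4}

Answer: BISIMILAR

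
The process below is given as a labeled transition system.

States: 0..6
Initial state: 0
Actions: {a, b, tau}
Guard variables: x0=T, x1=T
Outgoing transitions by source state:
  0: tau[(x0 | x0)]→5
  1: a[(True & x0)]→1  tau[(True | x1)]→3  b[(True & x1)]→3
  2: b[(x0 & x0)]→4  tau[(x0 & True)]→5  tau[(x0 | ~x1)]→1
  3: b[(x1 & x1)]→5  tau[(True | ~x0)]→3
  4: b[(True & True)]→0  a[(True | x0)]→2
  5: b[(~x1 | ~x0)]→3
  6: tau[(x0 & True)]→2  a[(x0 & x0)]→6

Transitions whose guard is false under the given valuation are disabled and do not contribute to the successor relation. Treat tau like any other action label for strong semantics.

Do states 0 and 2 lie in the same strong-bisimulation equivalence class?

Compute ~ classes (split until stable):
  P[0] = {{0,1,2,3,4,5,6}}
  P[1] = {{0},{1},{2,3},{4},{5},{6}}
  P[2] = {{0},{1},{2},{3},{4},{5},{6}}
7 equivalence class(es) (converged in 3)
0∈{0}, 2∈{2}

Answer: NOT BISIMILAR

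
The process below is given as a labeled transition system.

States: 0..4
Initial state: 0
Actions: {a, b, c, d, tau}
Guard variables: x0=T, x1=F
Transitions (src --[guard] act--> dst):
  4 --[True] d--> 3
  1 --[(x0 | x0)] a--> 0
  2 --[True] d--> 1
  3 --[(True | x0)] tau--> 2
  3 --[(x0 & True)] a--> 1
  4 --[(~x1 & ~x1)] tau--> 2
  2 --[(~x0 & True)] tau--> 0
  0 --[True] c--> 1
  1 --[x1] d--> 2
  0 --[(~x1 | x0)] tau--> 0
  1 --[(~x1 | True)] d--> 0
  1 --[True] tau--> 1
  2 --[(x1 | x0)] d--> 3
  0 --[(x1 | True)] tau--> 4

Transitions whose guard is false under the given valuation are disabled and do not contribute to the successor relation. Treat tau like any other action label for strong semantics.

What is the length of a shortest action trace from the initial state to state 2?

BFS to 2:
  L0 = {0}
  L1 = {1,4}
  L2 = {2,3}
first hit 2 at d=2 via tau·tau

Answer: 2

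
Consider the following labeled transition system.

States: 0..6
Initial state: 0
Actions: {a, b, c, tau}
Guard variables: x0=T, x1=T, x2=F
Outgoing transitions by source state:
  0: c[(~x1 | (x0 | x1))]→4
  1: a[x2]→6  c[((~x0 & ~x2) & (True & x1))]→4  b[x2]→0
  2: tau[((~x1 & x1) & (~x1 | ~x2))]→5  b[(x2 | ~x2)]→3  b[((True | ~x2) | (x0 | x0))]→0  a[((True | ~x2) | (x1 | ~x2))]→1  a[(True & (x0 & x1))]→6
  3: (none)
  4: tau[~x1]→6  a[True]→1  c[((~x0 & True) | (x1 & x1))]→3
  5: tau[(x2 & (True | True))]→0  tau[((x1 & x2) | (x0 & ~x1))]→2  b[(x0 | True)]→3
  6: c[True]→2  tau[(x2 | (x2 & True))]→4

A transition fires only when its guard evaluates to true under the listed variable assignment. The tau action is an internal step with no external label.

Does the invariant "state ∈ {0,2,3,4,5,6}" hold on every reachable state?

Safe = {0,2,3,4,5,6}
Reachable = {0,1,3,4}
  0: ok
  1: outside
  3: ok
  4: ok
counterexample path to 1: c·a

Answer: INVARIANT VIOLATED at state 1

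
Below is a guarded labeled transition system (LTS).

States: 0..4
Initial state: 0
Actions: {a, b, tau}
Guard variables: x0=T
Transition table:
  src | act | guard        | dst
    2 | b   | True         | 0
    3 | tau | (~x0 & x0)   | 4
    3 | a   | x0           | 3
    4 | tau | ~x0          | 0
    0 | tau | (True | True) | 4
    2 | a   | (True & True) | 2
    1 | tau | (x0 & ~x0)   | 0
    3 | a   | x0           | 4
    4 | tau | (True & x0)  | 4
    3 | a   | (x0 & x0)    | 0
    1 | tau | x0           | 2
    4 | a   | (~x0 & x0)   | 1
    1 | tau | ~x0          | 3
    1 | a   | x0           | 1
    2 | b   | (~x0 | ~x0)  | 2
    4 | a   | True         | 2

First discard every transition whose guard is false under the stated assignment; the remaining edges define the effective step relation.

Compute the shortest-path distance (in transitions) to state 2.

Answer: 2

Analysis:
Layered search for 2:
  depth 0: {0}
  depth 1: {4}
  depth 2: {2}
depth(2)=2, e.g. tau·a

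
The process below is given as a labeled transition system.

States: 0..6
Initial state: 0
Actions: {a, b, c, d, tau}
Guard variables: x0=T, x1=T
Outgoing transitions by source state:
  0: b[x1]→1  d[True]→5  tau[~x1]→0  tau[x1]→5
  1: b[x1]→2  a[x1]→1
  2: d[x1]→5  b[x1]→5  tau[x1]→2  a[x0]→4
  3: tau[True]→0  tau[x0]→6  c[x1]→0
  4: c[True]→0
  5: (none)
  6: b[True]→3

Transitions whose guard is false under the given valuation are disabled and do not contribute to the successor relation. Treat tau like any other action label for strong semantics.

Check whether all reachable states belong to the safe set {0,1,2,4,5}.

Allowed set {0,1,2,4,5}
Reachable = {0,1,2,4,5}
  0: ok
  1: ok
  2: ok
  4: ok
  5: ok

Answer: INVARIANT HOLDS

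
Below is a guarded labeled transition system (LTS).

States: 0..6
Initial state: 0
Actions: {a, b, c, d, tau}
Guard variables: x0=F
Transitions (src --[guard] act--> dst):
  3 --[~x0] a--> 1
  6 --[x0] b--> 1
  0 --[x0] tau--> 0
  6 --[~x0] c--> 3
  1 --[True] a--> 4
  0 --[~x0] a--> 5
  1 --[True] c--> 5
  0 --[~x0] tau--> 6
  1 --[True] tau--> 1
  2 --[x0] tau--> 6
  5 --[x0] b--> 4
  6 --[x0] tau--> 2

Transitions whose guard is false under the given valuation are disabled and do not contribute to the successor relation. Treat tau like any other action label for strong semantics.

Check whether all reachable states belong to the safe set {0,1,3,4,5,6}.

Answer: INVARIANT HOLDS

Working:
Allowed set {0,1,3,4,5,6}
R = {0,1,3,4,5,6}
  0: safe
  1: safe
  3: safe
  4: safe
  5: safe
  6: safe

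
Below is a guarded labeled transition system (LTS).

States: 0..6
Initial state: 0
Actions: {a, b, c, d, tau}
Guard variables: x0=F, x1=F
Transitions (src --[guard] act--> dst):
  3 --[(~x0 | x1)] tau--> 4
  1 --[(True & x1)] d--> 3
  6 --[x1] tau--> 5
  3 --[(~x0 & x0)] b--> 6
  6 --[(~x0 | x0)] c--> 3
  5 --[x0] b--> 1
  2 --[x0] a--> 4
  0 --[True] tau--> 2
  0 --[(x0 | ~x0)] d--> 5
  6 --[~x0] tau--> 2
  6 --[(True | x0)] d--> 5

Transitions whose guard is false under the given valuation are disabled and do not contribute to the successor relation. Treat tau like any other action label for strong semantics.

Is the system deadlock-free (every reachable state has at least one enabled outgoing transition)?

Answer: DEADLOCK at state 2

Working:
R = {0,2,5}
  0: d→5  tau→2  [2 out]
  2: ∅  [deadlock]
  5: ∅  [deadlock]
witness 2: tau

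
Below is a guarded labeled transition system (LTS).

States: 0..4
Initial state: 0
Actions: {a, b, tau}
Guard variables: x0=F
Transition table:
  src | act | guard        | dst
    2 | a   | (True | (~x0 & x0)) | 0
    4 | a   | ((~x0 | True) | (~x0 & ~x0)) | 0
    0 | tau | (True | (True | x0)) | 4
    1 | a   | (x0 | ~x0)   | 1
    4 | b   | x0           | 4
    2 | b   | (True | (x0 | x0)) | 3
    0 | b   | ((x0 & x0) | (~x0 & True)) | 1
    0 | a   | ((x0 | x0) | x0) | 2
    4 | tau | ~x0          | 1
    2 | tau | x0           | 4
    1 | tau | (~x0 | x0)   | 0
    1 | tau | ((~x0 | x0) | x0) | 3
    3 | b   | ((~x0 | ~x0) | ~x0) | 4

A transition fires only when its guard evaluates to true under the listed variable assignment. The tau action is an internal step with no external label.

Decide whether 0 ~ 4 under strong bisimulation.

Answer: NOT BISIMILAR

Working:
Compute ~ classes (split until stable):
  round 0: {{0,1,2,3,4}}
  round 1: {{0},{1,4},{2},{3}}
  round 2: {{0},{1},{2},{3},{4}}
5 equivalence class(es) (converged in 3)
[0]={0}  [4]={4}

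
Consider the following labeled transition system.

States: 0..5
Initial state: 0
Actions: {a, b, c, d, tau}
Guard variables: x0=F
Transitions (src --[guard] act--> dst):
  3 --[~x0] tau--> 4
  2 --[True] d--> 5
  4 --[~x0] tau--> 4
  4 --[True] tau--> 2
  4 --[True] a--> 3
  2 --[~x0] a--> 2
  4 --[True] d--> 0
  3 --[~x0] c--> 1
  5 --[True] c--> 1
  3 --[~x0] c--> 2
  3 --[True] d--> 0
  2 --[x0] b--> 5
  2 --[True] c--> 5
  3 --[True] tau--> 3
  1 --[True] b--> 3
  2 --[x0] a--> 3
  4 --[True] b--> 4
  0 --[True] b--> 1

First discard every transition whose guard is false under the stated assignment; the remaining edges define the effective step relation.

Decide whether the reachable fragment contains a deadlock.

Answer: DEADLOCK-FREE

Analysis:
Reachable = {0,1,2,3,4,5}
  0: b→1  [1 out]
  1: b→3  [1 out]
  2: a→2  c→5  d→5  [3 out]
  3: c→1  c→2  d→0  tau→3  tau→4  [5 out]
  4: a→3  b→4  d→0  tau→2  tau→4  [5 out]
  5: c→1  [1 out]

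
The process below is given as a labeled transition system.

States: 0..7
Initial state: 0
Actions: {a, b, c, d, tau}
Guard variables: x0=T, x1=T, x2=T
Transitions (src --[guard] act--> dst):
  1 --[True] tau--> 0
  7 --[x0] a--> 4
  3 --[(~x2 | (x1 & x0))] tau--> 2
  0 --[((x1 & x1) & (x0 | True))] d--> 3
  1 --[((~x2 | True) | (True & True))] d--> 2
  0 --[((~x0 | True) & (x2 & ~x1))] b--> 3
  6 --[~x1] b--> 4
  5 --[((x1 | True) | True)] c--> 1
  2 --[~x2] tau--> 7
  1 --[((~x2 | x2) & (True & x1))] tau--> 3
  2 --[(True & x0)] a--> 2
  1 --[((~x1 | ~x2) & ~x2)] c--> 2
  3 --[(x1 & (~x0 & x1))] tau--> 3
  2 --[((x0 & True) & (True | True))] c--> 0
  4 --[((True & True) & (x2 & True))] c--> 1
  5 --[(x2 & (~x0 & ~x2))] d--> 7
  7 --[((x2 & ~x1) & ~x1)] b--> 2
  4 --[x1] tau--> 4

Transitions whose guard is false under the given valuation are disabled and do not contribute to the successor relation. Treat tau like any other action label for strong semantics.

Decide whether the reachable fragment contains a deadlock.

Reachable = {0,2,3}
  0: d→3  [deg 1]
  2: a→2  c→0  [deg 2]
  3: tau→2  [deg 1]

Answer: DEADLOCK-FREE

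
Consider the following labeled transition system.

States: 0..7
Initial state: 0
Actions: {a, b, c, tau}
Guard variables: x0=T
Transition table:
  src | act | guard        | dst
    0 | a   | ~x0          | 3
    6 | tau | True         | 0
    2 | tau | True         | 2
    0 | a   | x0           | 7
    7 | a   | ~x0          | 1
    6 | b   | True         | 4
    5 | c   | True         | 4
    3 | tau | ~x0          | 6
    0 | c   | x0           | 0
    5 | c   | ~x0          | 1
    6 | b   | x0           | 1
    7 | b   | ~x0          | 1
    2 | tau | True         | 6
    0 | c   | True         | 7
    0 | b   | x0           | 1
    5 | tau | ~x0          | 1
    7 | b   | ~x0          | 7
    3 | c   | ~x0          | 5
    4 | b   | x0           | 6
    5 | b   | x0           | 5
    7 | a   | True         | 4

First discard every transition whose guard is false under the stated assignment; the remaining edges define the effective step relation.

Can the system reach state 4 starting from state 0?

Answer: REACHABLE

Working:
After dropping false guards: 13 live edges.
L0 = {0}
L1 = {1,7}  total {0,1,7}
L2 = {4}  total {0,1,4,7}
L3 = {6}  total {0,1,4,6,7}
Reachable = {0,1,4,6,7}
witness 4: a·a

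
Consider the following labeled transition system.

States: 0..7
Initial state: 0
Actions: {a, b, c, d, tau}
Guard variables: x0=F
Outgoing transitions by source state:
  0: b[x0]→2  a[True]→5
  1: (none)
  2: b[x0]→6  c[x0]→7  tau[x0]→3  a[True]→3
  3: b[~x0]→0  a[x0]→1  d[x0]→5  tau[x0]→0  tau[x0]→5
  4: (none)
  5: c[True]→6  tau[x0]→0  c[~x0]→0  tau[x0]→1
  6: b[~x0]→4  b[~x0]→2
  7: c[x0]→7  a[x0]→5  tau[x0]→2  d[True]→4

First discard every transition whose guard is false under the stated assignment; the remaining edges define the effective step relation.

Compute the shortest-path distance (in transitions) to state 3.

Answer: 4

Working:
BFS to 3:
  Layer 0: {0}
  Layer 1: {5}
  Layer 2: {6}
  Layer 3: {2,4}
  Layer 4: {3}
first hit 3 at d=4 via a·c·b·a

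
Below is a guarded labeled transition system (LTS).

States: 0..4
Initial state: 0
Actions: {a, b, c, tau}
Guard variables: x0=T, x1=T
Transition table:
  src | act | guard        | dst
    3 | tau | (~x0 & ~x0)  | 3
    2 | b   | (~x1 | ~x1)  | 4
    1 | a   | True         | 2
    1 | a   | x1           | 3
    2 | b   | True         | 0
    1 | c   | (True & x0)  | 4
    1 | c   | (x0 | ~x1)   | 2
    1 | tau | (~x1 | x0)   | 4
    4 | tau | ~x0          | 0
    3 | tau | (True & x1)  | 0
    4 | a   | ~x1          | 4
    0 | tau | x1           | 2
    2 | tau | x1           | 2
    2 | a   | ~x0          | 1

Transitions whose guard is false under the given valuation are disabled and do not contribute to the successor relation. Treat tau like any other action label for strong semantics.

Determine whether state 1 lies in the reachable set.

Answer: UNREACHABLE

Working:
9 transition(s) survive guard evaluation.
depth 0: {0}
depth 1: {2}  total {0,2}
Reach set: {0,2}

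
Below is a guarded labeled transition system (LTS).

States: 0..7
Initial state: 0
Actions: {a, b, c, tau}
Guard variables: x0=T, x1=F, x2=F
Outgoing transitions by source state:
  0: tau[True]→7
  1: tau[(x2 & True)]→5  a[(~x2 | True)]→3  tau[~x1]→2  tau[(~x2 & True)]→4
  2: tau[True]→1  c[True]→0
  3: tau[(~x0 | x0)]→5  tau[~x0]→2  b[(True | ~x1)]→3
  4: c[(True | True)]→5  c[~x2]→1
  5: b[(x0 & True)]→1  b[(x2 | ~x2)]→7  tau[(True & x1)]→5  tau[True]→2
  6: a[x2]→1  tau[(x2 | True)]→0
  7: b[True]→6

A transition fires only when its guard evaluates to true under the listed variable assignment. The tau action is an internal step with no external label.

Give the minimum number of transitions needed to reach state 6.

Answer: 2

Working:
Breadth-first toward 6:
  L0 = {0}
  L1 = {7}
  L2 = {6}
first hit 6 at d=2 via tau·b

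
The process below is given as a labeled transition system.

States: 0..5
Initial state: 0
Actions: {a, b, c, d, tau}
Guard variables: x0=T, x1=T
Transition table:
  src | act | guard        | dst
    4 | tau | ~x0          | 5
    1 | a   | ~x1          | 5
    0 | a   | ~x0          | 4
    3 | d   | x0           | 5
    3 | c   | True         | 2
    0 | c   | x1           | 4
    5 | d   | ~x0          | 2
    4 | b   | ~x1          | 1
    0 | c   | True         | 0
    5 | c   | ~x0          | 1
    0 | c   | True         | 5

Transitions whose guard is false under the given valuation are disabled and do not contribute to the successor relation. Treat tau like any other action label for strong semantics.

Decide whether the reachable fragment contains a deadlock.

R = {0,4,5}
  0: c→0  c→4  c→5  [3 out]
  4: ∅  [no exit]
  5: ∅  [no exit]
Path to 4: c

Answer: DEADLOCK at state 4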